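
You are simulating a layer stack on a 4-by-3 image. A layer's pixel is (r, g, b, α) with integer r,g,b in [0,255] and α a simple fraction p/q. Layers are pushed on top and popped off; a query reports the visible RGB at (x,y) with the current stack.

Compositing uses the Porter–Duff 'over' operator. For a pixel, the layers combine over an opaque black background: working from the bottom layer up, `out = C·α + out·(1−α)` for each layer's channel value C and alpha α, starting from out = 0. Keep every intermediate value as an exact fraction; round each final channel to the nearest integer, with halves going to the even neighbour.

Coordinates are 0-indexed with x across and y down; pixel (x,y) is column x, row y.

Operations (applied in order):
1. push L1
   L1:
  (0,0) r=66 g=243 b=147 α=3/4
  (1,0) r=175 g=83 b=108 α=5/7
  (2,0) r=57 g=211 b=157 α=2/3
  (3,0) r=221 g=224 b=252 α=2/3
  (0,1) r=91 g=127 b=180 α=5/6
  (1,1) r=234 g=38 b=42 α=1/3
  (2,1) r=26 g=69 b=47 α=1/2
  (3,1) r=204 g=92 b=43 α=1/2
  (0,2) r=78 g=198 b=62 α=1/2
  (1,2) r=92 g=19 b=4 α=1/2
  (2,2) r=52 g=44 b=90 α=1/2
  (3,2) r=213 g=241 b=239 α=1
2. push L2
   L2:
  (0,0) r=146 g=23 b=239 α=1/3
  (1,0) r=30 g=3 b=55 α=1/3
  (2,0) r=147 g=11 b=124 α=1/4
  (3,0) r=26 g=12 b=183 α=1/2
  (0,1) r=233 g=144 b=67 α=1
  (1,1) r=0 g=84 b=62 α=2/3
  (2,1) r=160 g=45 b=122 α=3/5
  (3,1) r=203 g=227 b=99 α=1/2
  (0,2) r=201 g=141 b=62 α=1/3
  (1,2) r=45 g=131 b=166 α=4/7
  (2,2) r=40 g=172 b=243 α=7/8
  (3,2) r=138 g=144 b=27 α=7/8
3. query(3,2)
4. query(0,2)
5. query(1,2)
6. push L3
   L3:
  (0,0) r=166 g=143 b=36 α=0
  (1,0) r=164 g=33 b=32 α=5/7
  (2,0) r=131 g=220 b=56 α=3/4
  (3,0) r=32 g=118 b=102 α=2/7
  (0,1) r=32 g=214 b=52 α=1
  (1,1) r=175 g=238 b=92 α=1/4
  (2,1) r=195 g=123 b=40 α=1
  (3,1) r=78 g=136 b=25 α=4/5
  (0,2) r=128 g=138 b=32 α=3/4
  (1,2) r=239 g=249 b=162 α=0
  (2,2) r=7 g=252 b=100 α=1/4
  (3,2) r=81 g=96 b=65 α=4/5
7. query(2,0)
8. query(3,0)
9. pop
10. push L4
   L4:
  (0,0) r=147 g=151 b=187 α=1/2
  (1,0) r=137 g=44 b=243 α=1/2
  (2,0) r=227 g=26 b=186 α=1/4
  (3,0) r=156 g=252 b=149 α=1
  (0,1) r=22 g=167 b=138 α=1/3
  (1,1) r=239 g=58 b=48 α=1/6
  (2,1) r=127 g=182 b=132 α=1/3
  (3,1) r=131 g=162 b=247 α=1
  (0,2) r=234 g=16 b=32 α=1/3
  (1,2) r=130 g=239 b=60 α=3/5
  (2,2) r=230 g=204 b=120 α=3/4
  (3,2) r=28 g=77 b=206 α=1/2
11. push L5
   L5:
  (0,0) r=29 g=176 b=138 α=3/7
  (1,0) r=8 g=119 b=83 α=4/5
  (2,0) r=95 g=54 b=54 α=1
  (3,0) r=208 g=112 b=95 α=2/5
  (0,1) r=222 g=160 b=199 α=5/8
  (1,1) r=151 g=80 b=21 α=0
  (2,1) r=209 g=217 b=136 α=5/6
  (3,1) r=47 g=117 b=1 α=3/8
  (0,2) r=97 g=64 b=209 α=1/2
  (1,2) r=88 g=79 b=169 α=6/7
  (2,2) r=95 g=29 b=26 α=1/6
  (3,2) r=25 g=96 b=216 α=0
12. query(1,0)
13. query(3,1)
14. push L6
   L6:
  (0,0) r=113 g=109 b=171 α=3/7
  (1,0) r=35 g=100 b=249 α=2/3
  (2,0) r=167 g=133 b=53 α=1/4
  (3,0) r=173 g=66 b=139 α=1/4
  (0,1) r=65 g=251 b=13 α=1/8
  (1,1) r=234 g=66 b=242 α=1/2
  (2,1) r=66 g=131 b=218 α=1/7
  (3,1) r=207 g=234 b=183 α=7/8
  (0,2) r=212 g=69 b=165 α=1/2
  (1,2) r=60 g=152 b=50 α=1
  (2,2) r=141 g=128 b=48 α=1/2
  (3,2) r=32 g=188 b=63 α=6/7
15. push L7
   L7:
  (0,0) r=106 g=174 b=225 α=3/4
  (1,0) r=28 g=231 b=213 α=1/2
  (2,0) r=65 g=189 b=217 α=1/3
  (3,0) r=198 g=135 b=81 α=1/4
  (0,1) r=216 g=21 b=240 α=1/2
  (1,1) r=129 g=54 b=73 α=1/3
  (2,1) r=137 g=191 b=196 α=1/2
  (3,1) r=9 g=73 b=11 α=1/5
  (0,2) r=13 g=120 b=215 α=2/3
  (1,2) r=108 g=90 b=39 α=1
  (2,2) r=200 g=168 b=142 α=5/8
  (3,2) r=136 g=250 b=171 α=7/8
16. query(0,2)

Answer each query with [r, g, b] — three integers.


at x=3,y=2 over L1,L2:
L1 α=1: [213, 241, 239]
L2 α=7/8: [1179/8, 1249/8, 107/2]
→ [147, 156, 54]

(0,2) stack=L1,L2; from [0,0,0]:
+L1 (α=1/2) → [39, 99, 31]
+L2 (α=1/3) → [93, 113, 124/3]
rounded: [93, 113, 41]

query (1,2) [L1,L2] — begin 0,0,0
+L1 (α=1/2) → [46, 19/2, 2]
+L2 (α=4/7) → [318/7, 1105/14, 670/7]
= [45, 79, 96]

at x=2,y=0 over L1,L2,L3:
after L1 α=2/3: [38, 422/3, 314/3]
after L2 α=1/4: [261/4, 433/4, 219/2]
after L3 α=3/4: [1833/16, 3073/16, 555/8]
= [115, 192, 69]

at x=3,y=0 over L1,L2,L3:
+L1 (α=2/3) → [442/3, 448/3, 168]
+L2 (α=1/2) → [260/3, 242/3, 351/2]
+L3 (α=2/7) → [1492/21, 274/3, 309/2]
rounded: [71, 91, 154]

query (1,0) [L1,L2,L4,L5] — begin 0,0,0
L1 α=5/7: [125, 415/7, 540/7]
L2 α=1/3: [280/3, 851/21, 1465/21]
L4 α=1/2: [691/6, 1775/42, 3284/21]
L5 α=4/5: [883/30, 21767/210, 10256/105]
= [29, 104, 98]

at x=3,y=1 over L1,L2,L4,L5:
+L1 (α=1/2) → [102, 46, 43/2]
+L2 (α=1/2) → [305/2, 273/2, 241/4]
+L4 (α=1) → [131, 162, 247]
+L5 (α=3/8) → [199/2, 1161/8, 619/4]
= [100, 145, 155]

at x=0,y=2 over L1,L2,L4,L5,L6,L7:
after L1 α=1/2: [39, 99, 31]
after L2 α=1/3: [93, 113, 124/3]
after L4 α=1/3: [140, 242/3, 344/9]
after L5 α=1/2: [237/2, 217/3, 2225/18]
after L6 α=1/2: [661/4, 212/3, 5195/36]
after L7 α=2/3: [255/4, 932/9, 20675/108]
→ [64, 104, 191]


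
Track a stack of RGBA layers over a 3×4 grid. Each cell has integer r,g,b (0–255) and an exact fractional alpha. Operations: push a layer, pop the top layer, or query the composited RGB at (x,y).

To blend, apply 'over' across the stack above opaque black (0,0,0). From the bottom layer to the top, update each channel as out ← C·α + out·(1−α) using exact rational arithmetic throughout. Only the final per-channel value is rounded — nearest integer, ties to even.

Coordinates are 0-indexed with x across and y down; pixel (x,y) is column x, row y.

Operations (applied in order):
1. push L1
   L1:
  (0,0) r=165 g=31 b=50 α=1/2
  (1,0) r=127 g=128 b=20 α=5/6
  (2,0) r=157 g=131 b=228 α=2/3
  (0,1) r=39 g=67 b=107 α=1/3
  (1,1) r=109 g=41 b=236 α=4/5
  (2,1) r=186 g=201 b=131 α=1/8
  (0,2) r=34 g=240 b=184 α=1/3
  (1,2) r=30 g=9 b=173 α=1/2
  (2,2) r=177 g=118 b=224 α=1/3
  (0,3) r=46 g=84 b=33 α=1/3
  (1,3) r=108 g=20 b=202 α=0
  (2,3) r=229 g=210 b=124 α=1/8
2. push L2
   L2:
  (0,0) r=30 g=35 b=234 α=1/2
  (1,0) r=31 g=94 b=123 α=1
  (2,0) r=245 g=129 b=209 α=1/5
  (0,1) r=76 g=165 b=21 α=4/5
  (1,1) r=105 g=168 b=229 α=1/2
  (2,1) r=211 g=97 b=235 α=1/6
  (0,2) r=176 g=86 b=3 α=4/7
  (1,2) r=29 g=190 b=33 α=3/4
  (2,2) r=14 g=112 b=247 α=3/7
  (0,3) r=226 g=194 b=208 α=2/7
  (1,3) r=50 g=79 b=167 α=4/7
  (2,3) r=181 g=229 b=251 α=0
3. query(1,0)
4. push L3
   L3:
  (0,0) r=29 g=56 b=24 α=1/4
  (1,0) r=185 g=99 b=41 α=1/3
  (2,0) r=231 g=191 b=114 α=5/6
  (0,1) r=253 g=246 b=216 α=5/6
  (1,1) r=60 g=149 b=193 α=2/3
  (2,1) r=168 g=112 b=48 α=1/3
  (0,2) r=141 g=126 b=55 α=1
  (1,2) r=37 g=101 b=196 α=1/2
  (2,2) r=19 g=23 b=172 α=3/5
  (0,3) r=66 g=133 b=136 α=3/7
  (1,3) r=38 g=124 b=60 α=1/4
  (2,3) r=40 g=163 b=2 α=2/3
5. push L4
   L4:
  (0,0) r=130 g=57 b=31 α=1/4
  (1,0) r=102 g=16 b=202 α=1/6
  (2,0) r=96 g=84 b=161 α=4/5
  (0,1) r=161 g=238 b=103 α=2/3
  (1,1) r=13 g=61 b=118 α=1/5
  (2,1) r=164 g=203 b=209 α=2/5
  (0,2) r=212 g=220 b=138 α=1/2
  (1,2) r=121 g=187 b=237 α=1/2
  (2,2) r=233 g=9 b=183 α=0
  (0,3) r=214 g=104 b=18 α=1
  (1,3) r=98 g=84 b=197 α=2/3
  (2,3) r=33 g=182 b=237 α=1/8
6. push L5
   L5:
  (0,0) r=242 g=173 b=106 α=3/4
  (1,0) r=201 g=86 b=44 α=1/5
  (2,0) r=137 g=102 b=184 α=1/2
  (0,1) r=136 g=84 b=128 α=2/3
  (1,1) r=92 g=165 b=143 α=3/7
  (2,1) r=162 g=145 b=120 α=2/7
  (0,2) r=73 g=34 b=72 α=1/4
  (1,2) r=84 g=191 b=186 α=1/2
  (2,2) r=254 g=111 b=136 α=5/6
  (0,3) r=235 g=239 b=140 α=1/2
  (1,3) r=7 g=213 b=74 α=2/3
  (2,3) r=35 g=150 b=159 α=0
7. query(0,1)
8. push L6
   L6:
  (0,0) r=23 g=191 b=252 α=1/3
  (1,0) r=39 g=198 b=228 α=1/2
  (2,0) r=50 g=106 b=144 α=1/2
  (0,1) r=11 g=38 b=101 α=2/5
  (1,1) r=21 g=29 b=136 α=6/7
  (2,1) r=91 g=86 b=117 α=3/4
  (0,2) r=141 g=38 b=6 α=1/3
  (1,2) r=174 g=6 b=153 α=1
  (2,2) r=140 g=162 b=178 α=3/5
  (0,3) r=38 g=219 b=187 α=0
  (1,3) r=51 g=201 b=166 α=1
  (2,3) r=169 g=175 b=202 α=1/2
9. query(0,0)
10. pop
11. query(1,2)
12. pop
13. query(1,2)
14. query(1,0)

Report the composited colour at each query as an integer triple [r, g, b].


(1,0) stack=L1,L2; from [0,0,0]:
+L1 (α=5/6) → [635/6, 320/3, 50/3]
+L2 (α=1) → [31, 94, 123]
rounded: [31, 94, 123]

query (0,1) [L1,L2,L3,L4,L5] — begin 0,0,0
after L1 α=1/3: [13, 67/3, 107/3]
after L2 α=4/5: [317/5, 2047/15, 359/15]
after L3 α=5/6: [1107/5, 20497/90, 16559/90]
after L4 α=2/3: [2717/15, 63337/270, 35099/270]
after L5 α=2/3: [6797/45, 108697/810, 104219/810]
→ [151, 134, 129]

at x=0,y=0 over L1,L2,L3,L4,L5,L6:
after L1 α=1/2: [165/2, 31/2, 25]
after L2 α=1/2: [225/4, 101/4, 259/2]
after L3 α=1/4: [791/16, 527/16, 825/8]
after L4 α=1/4: [4453/64, 2493/64, 2723/32]
after L5 α=3/4: [50917/256, 35709/256, 12899/128]
after L6 α=1/3: [53861/384, 60157/384, 29027/192]
= [140, 157, 151]

(1,2) stack=L1,L2,L3,L4,L5; from [0,0,0]:
L1 α=1/2: [15, 9/2, 173/2]
L2 α=3/4: [51/2, 1149/8, 371/8]
L3 α=1/2: [125/4, 1957/16, 1939/16]
L4 α=1/2: [609/8, 4949/32, 5731/32]
L5 α=1/2: [1281/16, 11061/64, 11683/64]
→ [80, 173, 183]

at x=1,y=2 over L1,L2,L3,L4:
L1 α=1/2: [15, 9/2, 173/2]
L2 α=3/4: [51/2, 1149/8, 371/8]
L3 α=1/2: [125/4, 1957/16, 1939/16]
L4 α=1/2: [609/8, 4949/32, 5731/32]
→ [76, 155, 179]

at x=1,y=0 over L1,L2,L3,L4:
+L1 (α=5/6) → [635/6, 320/3, 50/3]
+L2 (α=1) → [31, 94, 123]
+L3 (α=1/3) → [247/3, 287/3, 287/3]
+L4 (α=1/6) → [1541/18, 1483/18, 2041/18]
→ [86, 82, 113]


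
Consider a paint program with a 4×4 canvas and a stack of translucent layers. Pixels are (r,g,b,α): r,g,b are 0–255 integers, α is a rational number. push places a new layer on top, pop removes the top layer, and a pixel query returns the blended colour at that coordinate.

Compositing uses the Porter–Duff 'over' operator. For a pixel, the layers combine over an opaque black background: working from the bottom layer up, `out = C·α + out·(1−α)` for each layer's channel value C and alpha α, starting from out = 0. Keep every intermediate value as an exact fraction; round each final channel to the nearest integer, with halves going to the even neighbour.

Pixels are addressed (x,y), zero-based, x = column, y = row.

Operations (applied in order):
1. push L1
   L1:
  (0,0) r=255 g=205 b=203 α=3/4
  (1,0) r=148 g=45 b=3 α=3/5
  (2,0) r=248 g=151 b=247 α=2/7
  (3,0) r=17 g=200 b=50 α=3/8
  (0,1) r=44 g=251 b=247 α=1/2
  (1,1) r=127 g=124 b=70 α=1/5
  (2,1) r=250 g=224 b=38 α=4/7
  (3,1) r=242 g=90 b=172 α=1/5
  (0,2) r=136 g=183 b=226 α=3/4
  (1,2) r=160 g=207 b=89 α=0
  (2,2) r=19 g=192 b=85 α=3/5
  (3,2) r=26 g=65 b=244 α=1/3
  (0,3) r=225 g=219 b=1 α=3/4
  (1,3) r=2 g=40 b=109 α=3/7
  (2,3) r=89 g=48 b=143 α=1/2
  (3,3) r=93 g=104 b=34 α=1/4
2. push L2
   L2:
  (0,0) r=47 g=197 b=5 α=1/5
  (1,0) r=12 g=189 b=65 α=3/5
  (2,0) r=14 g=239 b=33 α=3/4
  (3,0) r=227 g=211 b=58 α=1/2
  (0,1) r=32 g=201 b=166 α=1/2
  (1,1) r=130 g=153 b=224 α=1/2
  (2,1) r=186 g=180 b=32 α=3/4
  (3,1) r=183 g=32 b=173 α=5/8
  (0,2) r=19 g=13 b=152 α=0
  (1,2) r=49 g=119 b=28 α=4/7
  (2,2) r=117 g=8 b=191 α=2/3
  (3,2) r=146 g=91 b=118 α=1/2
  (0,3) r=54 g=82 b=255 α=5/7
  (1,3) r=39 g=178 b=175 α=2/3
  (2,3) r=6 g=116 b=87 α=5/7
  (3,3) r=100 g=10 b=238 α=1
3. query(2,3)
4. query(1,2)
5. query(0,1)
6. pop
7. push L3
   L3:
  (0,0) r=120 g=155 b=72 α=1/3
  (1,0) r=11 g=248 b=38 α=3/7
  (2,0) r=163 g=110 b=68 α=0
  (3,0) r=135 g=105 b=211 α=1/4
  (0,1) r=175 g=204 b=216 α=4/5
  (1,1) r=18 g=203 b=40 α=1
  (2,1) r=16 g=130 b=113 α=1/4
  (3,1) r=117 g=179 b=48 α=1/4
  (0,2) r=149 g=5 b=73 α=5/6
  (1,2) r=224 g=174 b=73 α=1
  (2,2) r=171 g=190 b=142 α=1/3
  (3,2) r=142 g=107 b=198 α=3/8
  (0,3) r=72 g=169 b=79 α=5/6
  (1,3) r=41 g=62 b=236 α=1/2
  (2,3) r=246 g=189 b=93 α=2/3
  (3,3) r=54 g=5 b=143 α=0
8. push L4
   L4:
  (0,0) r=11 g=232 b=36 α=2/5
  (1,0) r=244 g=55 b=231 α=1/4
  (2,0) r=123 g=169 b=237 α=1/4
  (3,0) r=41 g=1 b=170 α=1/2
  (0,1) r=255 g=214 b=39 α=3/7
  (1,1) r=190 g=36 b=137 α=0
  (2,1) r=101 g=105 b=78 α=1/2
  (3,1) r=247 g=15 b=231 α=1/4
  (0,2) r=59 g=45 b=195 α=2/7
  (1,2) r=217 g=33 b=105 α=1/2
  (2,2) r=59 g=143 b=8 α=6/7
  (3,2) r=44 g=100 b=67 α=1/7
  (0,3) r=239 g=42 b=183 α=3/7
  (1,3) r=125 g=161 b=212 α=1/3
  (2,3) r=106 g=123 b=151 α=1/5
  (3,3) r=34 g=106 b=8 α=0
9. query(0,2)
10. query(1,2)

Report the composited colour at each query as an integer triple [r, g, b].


query (2,3) [L1,L2] — begin 0,0,0
after L1 α=1/2: [89/2, 24, 143/2]
after L2 α=5/7: [17, 628/7, 578/7]
= [17, 90, 83]

(1,2) stack=L1,L2; from [0,0,0]:
after L1 α=0: [0, 0, 0]
after L2 α=4/7: [28, 68, 16]
→ [28, 68, 16]

(0,1) stack=L1,L2; from [0,0,0]:
after L1 α=1/2: [22, 251/2, 247/2]
after L2 α=1/2: [27, 653/4, 579/4]
→ [27, 163, 145]

at x=0,y=2 over L1,L3,L4:
+L1 (α=3/4) → [102, 549/4, 339/2]
+L3 (α=5/6) → [847/6, 649/24, 1069/12]
+L4 (α=2/7) → [4943/42, 5405/168, 10025/84]
→ [118, 32, 119]

(1,2) stack=L1,L3,L4; from [0,0,0]:
+L1 (α=0) → [0, 0, 0]
+L3 (α=1) → [224, 174, 73]
+L4 (α=1/2) → [441/2, 207/2, 89]
= [220, 104, 89]


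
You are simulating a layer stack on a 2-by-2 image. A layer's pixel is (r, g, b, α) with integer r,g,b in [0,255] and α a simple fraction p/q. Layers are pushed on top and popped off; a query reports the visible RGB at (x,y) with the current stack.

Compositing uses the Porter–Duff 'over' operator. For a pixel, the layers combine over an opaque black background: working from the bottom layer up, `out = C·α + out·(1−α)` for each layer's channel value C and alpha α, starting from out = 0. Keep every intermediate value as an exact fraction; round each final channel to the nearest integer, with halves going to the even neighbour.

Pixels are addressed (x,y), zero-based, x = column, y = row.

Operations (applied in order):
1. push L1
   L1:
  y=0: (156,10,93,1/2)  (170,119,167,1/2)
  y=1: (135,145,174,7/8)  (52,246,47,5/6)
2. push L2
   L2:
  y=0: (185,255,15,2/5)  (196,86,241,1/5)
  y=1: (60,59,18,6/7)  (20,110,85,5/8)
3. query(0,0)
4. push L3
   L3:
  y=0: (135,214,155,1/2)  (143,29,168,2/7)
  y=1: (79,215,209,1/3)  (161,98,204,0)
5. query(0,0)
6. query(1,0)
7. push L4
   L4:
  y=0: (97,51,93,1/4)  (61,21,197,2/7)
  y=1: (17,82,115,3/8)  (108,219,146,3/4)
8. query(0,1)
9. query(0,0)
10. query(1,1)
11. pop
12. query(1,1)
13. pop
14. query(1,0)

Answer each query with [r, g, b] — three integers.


at x=0,y=0 over L1,L2:
after L1 α=1/2: [78, 5, 93/2]
after L2 α=2/5: [604/5, 105, 339/10]
= [121, 105, 34]

at x=0,y=0 over L1,L2,L3:
after L1 α=1/2: [78, 5, 93/2]
after L2 α=2/5: [604/5, 105, 339/10]
after L3 α=1/2: [1279/10, 319/2, 1889/20]
rounded: [128, 160, 94]

(1,0) stack=L1,L2,L3; from [0,0,0]:
L1 α=1/2: [85, 119/2, 167/2]
L2 α=1/5: [536/5, 324/5, 115]
L3 α=2/7: [822/7, 382/7, 911/7]
→ [117, 55, 130]

at x=0,y=1 over L1,L2,L3,L4:
L1 α=7/8: [945/8, 1015/8, 609/4]
L2 α=6/7: [3825/56, 3847/56, 1041/28]
L3 α=1/3: [6037/84, 3289/28, 3967/42]
L4 α=3/8: [34469/672, 23333/224, 34325/336]
= [51, 104, 102]

query (0,0) [L1,L2,L3,L4] — begin 0,0,0
L1 α=1/2: [78, 5, 93/2]
L2 α=2/5: [604/5, 105, 339/10]
L3 α=1/2: [1279/10, 319/2, 1889/20]
L4 α=1/4: [4807/40, 1059/8, 7527/80]
→ [120, 132, 94]

at x=1,y=1 over L1,L2,L3,L4:
after L1 α=5/6: [130/3, 205, 235/6]
after L2 α=5/8: [115/4, 1165/8, 1085/16]
after L3 α=0: [115/4, 1165/8, 1085/16]
after L4 α=3/4: [1411/16, 6421/32, 8093/64]
= [88, 201, 126]

(1,1) stack=L1,L2,L3; from [0,0,0]:
after L1 α=5/6: [130/3, 205, 235/6]
after L2 α=5/8: [115/4, 1165/8, 1085/16]
after L3 α=0: [115/4, 1165/8, 1085/16]
= [29, 146, 68]

(1,0) stack=L1,L2; from [0,0,0]:
L1 α=1/2: [85, 119/2, 167/2]
L2 α=1/5: [536/5, 324/5, 115]
= [107, 65, 115]


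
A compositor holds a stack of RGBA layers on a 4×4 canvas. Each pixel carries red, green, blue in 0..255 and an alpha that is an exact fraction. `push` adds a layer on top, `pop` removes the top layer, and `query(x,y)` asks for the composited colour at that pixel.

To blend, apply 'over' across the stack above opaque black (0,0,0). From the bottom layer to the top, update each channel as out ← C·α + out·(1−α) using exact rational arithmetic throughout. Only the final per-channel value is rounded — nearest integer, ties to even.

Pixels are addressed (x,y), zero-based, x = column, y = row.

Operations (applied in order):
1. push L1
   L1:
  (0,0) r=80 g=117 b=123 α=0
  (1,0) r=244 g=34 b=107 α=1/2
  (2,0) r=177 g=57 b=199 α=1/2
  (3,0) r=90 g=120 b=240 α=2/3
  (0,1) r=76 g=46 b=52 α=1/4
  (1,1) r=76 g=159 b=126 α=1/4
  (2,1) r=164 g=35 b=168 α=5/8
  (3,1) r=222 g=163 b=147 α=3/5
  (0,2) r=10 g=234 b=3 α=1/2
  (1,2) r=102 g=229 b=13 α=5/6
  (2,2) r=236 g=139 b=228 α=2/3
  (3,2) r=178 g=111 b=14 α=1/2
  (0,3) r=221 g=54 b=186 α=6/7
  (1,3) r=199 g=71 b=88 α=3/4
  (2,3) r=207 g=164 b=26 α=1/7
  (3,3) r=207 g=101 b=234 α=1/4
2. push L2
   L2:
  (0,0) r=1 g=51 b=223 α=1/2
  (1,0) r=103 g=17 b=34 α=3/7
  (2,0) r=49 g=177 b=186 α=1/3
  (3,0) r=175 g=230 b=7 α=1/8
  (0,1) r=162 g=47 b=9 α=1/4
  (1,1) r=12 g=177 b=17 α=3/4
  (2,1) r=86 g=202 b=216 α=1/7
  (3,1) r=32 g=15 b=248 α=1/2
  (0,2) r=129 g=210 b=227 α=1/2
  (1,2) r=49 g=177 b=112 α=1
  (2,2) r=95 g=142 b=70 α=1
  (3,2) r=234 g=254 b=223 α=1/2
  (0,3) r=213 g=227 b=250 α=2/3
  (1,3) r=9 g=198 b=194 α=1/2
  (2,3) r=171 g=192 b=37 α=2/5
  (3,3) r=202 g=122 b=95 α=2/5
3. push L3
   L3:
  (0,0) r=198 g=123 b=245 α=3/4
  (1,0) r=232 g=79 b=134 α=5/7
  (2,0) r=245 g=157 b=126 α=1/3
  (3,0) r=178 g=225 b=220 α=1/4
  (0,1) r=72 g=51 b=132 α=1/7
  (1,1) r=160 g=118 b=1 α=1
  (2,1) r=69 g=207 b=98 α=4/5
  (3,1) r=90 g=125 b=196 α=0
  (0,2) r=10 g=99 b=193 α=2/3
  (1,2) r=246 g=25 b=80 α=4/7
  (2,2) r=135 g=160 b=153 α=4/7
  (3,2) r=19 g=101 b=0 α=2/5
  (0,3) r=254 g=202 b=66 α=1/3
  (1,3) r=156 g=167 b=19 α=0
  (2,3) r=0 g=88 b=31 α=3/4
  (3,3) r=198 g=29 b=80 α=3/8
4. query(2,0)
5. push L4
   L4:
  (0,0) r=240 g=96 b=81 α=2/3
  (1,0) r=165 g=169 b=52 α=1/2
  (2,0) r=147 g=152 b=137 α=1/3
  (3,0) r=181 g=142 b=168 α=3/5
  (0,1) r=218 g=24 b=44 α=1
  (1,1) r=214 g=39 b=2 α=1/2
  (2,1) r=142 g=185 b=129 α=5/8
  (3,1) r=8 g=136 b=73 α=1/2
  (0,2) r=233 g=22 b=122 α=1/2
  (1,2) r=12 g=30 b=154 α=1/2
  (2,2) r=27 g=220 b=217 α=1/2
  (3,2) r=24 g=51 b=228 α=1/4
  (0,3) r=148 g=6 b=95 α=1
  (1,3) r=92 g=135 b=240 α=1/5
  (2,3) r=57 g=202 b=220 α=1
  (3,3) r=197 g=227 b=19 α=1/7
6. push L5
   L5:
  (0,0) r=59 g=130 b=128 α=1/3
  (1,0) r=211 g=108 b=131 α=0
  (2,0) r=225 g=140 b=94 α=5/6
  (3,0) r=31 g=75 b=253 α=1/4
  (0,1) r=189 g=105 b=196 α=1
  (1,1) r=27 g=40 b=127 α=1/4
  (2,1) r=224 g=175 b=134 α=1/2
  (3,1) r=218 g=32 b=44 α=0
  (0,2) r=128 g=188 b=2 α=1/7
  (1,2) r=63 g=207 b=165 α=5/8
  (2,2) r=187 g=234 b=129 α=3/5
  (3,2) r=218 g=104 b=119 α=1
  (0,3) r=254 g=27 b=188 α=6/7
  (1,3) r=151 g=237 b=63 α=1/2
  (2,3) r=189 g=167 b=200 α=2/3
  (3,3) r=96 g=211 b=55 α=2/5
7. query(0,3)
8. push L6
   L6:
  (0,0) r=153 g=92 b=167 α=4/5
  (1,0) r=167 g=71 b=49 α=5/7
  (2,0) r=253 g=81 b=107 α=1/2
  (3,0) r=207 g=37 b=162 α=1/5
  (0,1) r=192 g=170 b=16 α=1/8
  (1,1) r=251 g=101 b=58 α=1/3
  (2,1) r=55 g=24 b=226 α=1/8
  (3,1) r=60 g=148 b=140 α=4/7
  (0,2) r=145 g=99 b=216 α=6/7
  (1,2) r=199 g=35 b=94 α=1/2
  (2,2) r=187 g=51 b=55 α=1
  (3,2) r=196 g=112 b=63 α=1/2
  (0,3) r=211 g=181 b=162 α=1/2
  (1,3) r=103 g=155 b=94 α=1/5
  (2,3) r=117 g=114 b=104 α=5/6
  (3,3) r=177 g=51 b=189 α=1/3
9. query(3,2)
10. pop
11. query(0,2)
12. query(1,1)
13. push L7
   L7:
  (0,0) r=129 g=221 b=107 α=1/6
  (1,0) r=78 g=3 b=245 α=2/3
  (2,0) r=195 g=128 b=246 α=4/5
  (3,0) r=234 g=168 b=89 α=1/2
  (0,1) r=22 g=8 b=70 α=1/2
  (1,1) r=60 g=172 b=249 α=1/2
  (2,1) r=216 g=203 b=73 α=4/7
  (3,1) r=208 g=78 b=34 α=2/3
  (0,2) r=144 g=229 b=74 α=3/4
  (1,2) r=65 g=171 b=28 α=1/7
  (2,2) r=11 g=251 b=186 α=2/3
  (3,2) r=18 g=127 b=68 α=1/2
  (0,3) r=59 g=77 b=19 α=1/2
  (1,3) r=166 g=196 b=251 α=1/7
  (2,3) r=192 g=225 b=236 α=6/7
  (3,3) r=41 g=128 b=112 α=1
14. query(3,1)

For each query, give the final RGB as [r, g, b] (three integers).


query (2,0) [L1,L2,L3] — begin 0,0,0
L1 α=1/2: [177/2, 57/2, 199/2]
L2 α=1/3: [226/3, 78, 385/3]
L3 α=1/3: [1187/9, 313/3, 1148/9]
= [132, 104, 128]

query (0,3) [L1,L2,L3,L4,L5] — begin 0,0,0
after L1 α=6/7: [1326/7, 324/7, 1116/7]
after L2 α=2/3: [1436/7, 3502/21, 4616/21]
after L3 α=1/3: [1550/7, 11246/63, 10618/63]
after L4 α=1: [148, 6, 95]
after L5 α=6/7: [1672/7, 24, 1223/7]
= [239, 24, 175]

(3,2) stack=L1,L2,L3,L4,L5,L6; from [0,0,0]:
after L1 α=1/2: [89, 111/2, 7]
after L2 α=1/2: [323/2, 619/4, 115]
after L3 α=2/5: [209/2, 533/4, 69]
after L4 α=1/4: [675/8, 1803/16, 435/4]
after L5 α=1: [218, 104, 119]
after L6 α=1/2: [207, 108, 91]
→ [207, 108, 91]

at x=0,y=2 over L1,L2,L3,L4,L5:
after L1 α=1/2: [5, 117, 3/2]
after L2 α=1/2: [67, 327/2, 457/4]
after L3 α=2/3: [29, 241/2, 667/4]
after L4 α=1/2: [131, 285/4, 1155/8]
after L5 α=1/7: [914/7, 1231/14, 3473/28]
→ [131, 88, 124]

(1,1) stack=L1,L2,L3,L4,L5; from [0,0,0]:
L1 α=1/4: [19, 159/4, 63/2]
L2 α=3/4: [55/4, 2283/16, 165/8]
L3 α=1: [160, 118, 1]
L4 α=1/2: [187, 157/2, 3/2]
L5 α=1/4: [147, 551/8, 263/8]
rounded: [147, 69, 33]

at x=3,y=1 over L1,L2,L3,L4,L5,L7:
after L1 α=3/5: [666/5, 489/5, 441/5]
after L2 α=1/2: [413/5, 282/5, 1681/10]
after L3 α=0: [413/5, 282/5, 1681/10]
after L4 α=1/2: [453/10, 481/5, 2411/20]
after L5 α=0: [453/10, 481/5, 2411/20]
after L7 α=2/3: [4613/30, 1261/15, 1257/20]
= [154, 84, 63]


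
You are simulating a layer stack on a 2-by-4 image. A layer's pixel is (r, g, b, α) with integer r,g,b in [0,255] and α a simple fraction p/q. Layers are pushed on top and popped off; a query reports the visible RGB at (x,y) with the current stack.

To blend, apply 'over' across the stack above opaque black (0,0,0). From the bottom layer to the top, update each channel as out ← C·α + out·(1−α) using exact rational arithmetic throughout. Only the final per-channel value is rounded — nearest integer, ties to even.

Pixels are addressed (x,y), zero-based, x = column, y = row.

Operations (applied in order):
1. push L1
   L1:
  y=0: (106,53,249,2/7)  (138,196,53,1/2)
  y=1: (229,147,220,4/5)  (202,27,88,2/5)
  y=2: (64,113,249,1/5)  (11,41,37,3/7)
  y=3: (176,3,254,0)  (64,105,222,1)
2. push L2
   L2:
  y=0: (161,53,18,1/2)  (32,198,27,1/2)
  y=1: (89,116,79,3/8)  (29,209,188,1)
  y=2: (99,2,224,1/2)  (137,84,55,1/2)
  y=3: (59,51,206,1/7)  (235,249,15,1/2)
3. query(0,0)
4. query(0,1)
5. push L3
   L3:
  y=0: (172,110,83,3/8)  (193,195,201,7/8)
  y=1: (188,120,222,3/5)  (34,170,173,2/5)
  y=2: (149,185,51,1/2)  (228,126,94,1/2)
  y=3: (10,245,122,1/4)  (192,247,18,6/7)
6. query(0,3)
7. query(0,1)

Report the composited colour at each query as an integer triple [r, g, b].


query (0,0) [L1,L2] — begin 0,0,0
+L1 (α=2/7) → [212/7, 106/7, 498/7]
+L2 (α=1/2) → [1339/14, 477/14, 312/7]
rounded: [96, 34, 45]

(0,1) stack=L1,L2; from [0,0,0]:
+L1 (α=4/5) → [916/5, 588/5, 176]
+L2 (α=3/8) → [1183/8, 117, 1117/8]
→ [148, 117, 140]

(0,3) stack=L1,L2,L3; from [0,0,0]:
L1 α=0: [0, 0, 0]
L2 α=1/7: [59/7, 51/7, 206/7]
L3 α=1/4: [247/28, 467/7, 368/7]
= [9, 67, 53]

(0,1) stack=L1,L2,L3; from [0,0,0]:
after L1 α=4/5: [916/5, 588/5, 176]
after L2 α=3/8: [1183/8, 117, 1117/8]
after L3 α=3/5: [3439/20, 594/5, 3781/20]
→ [172, 119, 189]


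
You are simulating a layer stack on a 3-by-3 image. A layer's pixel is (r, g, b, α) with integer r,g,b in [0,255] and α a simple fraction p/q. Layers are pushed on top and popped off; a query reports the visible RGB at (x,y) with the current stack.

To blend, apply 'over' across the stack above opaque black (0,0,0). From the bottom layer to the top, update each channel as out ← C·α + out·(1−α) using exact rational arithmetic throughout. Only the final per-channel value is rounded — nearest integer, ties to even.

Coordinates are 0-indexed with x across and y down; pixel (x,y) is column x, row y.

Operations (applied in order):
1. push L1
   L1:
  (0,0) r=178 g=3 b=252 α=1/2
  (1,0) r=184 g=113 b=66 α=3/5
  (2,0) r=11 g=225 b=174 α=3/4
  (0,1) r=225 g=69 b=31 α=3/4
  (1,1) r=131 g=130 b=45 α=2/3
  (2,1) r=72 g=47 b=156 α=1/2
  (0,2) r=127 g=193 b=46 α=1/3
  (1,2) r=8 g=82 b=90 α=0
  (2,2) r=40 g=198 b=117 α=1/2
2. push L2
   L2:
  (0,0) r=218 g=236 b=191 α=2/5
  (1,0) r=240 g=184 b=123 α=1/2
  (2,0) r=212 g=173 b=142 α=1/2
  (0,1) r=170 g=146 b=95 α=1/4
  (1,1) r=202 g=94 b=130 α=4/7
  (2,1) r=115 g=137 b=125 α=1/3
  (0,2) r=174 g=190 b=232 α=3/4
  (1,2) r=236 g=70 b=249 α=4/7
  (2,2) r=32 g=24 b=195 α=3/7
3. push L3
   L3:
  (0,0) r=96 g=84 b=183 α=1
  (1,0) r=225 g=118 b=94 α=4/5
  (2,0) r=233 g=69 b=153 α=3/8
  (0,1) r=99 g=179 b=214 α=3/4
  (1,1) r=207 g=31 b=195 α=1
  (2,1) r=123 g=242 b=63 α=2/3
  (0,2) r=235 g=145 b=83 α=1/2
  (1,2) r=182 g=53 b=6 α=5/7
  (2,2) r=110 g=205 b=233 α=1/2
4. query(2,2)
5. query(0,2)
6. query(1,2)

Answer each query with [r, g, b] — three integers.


query (2,2) [L1,L2,L3] — begin 0,0,0
+L1 (α=1/2) → [20, 99, 117/2]
+L2 (α=3/7) → [176/7, 468/7, 117]
+L3 (α=1/2) → [473/7, 1903/14, 175]
→ [68, 136, 175]

at x=0,y=2 over L1,L2,L3:
after L1 α=1/3: [127/3, 193/3, 46/3]
after L2 α=3/4: [1693/12, 1903/12, 1067/6]
after L3 α=1/2: [4513/24, 3643/24, 1565/12]
rounded: [188, 152, 130]

at x=1,y=2 over L1,L2,L3:
L1 α=0: [0, 0, 0]
L2 α=4/7: [944/7, 40, 996/7]
L3 α=5/7: [8258/49, 345/7, 2202/49]
→ [169, 49, 45]


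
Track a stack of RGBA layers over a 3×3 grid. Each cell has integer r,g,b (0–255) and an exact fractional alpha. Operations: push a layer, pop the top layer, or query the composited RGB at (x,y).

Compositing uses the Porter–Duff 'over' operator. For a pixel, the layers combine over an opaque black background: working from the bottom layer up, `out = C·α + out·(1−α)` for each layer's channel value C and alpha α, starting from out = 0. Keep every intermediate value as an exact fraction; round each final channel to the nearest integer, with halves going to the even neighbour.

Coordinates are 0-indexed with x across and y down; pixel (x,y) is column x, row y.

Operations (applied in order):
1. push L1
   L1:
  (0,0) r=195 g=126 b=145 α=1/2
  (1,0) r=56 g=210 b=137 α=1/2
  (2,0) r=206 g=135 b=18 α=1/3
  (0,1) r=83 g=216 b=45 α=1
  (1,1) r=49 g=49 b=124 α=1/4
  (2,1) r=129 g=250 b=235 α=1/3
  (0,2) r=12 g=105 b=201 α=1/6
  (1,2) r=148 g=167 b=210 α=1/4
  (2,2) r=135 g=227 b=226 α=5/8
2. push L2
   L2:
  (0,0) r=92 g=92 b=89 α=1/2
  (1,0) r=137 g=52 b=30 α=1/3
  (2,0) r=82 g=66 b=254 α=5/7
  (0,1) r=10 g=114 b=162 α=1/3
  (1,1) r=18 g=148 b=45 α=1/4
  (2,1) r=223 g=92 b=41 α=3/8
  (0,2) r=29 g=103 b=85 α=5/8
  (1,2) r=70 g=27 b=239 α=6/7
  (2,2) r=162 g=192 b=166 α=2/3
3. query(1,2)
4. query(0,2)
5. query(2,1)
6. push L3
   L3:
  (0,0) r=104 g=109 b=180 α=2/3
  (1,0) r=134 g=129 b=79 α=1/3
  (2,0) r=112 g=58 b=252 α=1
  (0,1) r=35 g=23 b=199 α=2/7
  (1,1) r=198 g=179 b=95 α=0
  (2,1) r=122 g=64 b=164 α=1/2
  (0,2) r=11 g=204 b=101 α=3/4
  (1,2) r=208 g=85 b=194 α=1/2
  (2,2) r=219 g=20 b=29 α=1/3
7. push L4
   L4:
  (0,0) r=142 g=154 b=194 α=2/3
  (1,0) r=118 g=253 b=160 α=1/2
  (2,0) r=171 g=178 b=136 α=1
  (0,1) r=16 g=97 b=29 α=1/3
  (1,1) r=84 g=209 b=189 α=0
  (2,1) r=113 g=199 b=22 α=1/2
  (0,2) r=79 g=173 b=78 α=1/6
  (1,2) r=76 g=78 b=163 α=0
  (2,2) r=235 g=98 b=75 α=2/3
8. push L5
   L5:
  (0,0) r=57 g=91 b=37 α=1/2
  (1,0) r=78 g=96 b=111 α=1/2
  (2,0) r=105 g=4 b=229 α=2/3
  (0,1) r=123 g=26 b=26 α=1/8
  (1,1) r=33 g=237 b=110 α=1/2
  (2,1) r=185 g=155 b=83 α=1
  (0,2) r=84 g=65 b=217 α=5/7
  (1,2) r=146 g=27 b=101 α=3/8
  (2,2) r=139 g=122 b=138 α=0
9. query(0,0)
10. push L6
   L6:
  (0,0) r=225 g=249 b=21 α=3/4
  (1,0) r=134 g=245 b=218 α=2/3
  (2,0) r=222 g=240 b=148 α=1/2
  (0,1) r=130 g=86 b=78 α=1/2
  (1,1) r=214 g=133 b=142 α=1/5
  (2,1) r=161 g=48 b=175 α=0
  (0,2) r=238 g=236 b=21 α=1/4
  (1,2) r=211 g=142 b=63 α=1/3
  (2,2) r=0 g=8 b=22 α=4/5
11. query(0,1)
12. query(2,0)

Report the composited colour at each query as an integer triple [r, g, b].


at x=1,y=2 over L1,L2:
+L1 (α=1/4) → [37, 167/4, 105/2]
+L2 (α=6/7) → [457/7, 815/28, 2973/14]
rounded: [65, 29, 212]

at x=0,y=2 over L1,L2:
L1 α=1/6: [2, 35/2, 67/2]
L2 α=5/8: [151/8, 1135/16, 1051/16]
rounded: [19, 71, 66]

at x=2,y=1 over L1,L2:
L1 α=1/3: [43, 250/3, 235/3]
L2 α=3/8: [221/2, 1039/12, 193/3]
→ [110, 87, 64]

query (0,0) [L1,L2,L3,L4,L5] — begin 0,0,0
L1 α=1/2: [195/2, 63, 145/2]
L2 α=1/2: [379/4, 155/2, 323/4]
L3 α=2/3: [1211/12, 197/2, 1763/12]
L4 α=2/3: [4619/36, 271/2, 6419/36]
L5 α=1/2: [6671/72, 453/4, 7751/72]
rounded: [93, 113, 108]

at x=0,y=1 over L1,L2,L3,L4,L5,L6:
+L1 (α=1) → [83, 216, 45]
+L2 (α=1/3) → [176/3, 182, 84]
+L3 (α=2/7) → [1090/21, 956/7, 818/7]
+L4 (α=1/3) → [2516/63, 2591/21, 613/7]
+L5 (α=1/8) → [3623/72, 2669/24, 639/8]
+L6 (α=1/2) → [12983/144, 4733/48, 1263/16]
→ [90, 99, 79]

at x=2,y=0 over L1,L2,L3,L4,L5,L6:
after L1 α=1/3: [206/3, 45, 6]
after L2 α=5/7: [1642/21, 60, 1282/7]
after L3 α=1: [112, 58, 252]
after L4 α=1: [171, 178, 136]
after L5 α=2/3: [127, 62, 198]
after L6 α=1/2: [349/2, 151, 173]
= [174, 151, 173]


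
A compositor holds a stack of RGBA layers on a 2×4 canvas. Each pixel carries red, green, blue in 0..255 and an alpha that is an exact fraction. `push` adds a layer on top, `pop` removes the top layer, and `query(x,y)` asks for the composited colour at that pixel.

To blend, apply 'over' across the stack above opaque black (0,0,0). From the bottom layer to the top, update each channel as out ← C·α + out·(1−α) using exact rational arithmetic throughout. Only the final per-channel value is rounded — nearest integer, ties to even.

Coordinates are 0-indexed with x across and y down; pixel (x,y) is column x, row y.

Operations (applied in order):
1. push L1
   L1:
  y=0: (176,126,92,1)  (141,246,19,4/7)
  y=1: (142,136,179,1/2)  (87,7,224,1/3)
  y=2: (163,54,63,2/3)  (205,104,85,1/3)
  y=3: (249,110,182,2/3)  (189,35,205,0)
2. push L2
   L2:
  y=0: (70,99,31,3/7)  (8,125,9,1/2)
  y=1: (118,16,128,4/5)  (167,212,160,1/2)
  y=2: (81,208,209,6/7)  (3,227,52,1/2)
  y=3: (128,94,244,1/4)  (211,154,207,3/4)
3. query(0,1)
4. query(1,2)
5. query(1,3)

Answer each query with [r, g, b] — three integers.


query (0,1) [L1,L2] — begin 0,0,0
+L1 (α=1/2) → [71, 68, 179/2]
+L2 (α=4/5) → [543/5, 132/5, 1203/10]
→ [109, 26, 120]

query (1,2) [L1,L2] — begin 0,0,0
+L1 (α=1/3) → [205/3, 104/3, 85/3]
+L2 (α=1/2) → [107/3, 785/6, 241/6]
= [36, 131, 40]

query (1,3) [L1,L2] — begin 0,0,0
after L1 α=0: [0, 0, 0]
after L2 α=3/4: [633/4, 231/2, 621/4]
rounded: [158, 116, 155]


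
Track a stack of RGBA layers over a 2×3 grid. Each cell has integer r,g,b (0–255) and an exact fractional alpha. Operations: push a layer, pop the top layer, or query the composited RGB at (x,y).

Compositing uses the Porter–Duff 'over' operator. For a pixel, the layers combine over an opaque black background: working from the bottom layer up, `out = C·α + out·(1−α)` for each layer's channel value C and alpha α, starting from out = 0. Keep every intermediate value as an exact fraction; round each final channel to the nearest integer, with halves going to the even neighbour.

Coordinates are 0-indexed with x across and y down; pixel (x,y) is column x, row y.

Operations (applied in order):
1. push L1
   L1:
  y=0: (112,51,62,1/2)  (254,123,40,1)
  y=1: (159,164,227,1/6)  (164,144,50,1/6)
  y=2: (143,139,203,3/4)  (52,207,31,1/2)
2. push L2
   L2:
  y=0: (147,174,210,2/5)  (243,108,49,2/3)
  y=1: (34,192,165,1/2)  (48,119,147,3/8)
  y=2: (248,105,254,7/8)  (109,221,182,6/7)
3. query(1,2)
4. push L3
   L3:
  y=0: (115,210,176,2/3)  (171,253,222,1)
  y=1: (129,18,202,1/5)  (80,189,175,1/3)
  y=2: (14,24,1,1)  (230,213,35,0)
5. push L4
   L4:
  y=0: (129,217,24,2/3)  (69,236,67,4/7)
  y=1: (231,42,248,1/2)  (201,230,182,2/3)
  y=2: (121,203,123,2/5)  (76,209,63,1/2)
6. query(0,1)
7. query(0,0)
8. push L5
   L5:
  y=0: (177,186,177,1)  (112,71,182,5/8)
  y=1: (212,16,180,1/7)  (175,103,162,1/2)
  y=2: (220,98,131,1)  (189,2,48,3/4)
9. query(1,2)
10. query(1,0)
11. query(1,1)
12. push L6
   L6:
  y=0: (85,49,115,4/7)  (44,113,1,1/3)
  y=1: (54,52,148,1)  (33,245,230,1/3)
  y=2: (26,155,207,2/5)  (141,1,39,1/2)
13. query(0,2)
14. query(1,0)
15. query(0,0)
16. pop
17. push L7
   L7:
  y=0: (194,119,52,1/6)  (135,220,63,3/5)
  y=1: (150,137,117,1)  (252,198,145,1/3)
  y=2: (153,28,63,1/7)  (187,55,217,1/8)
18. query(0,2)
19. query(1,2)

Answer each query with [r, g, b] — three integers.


at x=1,y=2 over L1,L2:
after L1 α=1/2: [26, 207/2, 31/2]
after L2 α=6/7: [680/7, 2859/14, 2215/14]
→ [97, 204, 158]

(0,1) stack=L1,L2,L3,L4; from [0,0,0]:
after L1 α=1/6: [53/2, 82/3, 227/6]
after L2 α=1/2: [121/4, 329/3, 1217/12]
after L3 α=1/5: [50, 274/3, 1823/15]
after L4 α=1/2: [281/2, 200/3, 5543/30]
→ [140, 67, 185]

query (0,0) [L1,L2,L3,L4] — begin 0,0,0
+L1 (α=1/2) → [56, 51/2, 31]
+L2 (α=2/5) → [462/5, 849/10, 513/5]
+L3 (α=2/3) → [1612/15, 1683/10, 2273/15]
+L4 (α=2/3) → [5482/45, 6023/30, 2993/45]
→ [122, 201, 67]

at x=1,y=2 over L1,L2,L3,L4,L5:
after L1 α=1/2: [26, 207/2, 31/2]
after L2 α=6/7: [680/7, 2859/14, 2215/14]
after L3 α=0: [680/7, 2859/14, 2215/14]
after L4 α=1/2: [606/7, 5785/28, 3097/28]
after L5 α=3/4: [4575/28, 5953/112, 7129/112]
= [163, 53, 64]

query (1,0) [L1,L2,L3,L4,L5] — begin 0,0,0
L1 α=1: [254, 123, 40]
L2 α=2/3: [740/3, 113, 46]
L3 α=1: [171, 253, 222]
L4 α=4/7: [789/7, 1703/7, 934/7]
L5 α=5/8: [6287/56, 3797/28, 2293/14]
= [112, 136, 164]

(1,1) stack=L1,L2,L3,L4,L5; from [0,0,0]:
+L1 (α=1/6) → [82/3, 24, 25/3]
+L2 (α=3/8) → [421/12, 477/8, 181/3]
+L3 (α=1/3) → [901/18, 411/4, 887/9]
+L4 (α=2/3) → [8137/54, 2251/12, 4163/27]
+L5 (α=1/2) → [17587/108, 3487/24, 8537/54]
= [163, 145, 158]

(0,2) stack=L1,L2,L3,L4,L5,L6; from [0,0,0]:
after L1 α=3/4: [429/4, 417/4, 609/4]
after L2 α=7/8: [7373/32, 3357/32, 7721/32]
after L3 α=1: [14, 24, 1]
after L4 α=2/5: [284/5, 478/5, 249/5]
after L5 α=1: [220, 98, 131]
after L6 α=2/5: [712/5, 604/5, 807/5]
rounded: [142, 121, 161]

(1,0) stack=L1,L2,L3,L4,L5,L6; from [0,0,0]:
+L1 (α=1) → [254, 123, 40]
+L2 (α=2/3) → [740/3, 113, 46]
+L3 (α=1) → [171, 253, 222]
+L4 (α=4/7) → [789/7, 1703/7, 934/7]
+L5 (α=5/8) → [6287/56, 3797/28, 2293/14]
+L6 (α=1/3) → [7519/84, 1793/14, 2300/21]
= [90, 128, 110]

(0,0) stack=L1,L2,L3,L4,L5,L6; from [0,0,0]:
L1 α=1/2: [56, 51/2, 31]
L2 α=2/5: [462/5, 849/10, 513/5]
L3 α=2/3: [1612/15, 1683/10, 2273/15]
L4 α=2/3: [5482/45, 6023/30, 2993/45]
L5 α=1: [177, 186, 177]
L6 α=4/7: [871/7, 754/7, 991/7]
→ [124, 108, 142]

(0,2) stack=L1,L2,L3,L4,L5,L7; from [0,0,0]:
after L1 α=3/4: [429/4, 417/4, 609/4]
after L2 α=7/8: [7373/32, 3357/32, 7721/32]
after L3 α=1: [14, 24, 1]
after L4 α=2/5: [284/5, 478/5, 249/5]
after L5 α=1: [220, 98, 131]
after L7 α=1/7: [1473/7, 88, 849/7]
= [210, 88, 121]

at x=1,y=2 over L1,L2,L3,L4,L5,L7:
after L1 α=1/2: [26, 207/2, 31/2]
after L2 α=6/7: [680/7, 2859/14, 2215/14]
after L3 α=0: [680/7, 2859/14, 2215/14]
after L4 α=1/2: [606/7, 5785/28, 3097/28]
after L5 α=3/4: [4575/28, 5953/112, 7129/112]
after L7 α=1/8: [5323/32, 6833/128, 10601/128]
rounded: [166, 53, 83]


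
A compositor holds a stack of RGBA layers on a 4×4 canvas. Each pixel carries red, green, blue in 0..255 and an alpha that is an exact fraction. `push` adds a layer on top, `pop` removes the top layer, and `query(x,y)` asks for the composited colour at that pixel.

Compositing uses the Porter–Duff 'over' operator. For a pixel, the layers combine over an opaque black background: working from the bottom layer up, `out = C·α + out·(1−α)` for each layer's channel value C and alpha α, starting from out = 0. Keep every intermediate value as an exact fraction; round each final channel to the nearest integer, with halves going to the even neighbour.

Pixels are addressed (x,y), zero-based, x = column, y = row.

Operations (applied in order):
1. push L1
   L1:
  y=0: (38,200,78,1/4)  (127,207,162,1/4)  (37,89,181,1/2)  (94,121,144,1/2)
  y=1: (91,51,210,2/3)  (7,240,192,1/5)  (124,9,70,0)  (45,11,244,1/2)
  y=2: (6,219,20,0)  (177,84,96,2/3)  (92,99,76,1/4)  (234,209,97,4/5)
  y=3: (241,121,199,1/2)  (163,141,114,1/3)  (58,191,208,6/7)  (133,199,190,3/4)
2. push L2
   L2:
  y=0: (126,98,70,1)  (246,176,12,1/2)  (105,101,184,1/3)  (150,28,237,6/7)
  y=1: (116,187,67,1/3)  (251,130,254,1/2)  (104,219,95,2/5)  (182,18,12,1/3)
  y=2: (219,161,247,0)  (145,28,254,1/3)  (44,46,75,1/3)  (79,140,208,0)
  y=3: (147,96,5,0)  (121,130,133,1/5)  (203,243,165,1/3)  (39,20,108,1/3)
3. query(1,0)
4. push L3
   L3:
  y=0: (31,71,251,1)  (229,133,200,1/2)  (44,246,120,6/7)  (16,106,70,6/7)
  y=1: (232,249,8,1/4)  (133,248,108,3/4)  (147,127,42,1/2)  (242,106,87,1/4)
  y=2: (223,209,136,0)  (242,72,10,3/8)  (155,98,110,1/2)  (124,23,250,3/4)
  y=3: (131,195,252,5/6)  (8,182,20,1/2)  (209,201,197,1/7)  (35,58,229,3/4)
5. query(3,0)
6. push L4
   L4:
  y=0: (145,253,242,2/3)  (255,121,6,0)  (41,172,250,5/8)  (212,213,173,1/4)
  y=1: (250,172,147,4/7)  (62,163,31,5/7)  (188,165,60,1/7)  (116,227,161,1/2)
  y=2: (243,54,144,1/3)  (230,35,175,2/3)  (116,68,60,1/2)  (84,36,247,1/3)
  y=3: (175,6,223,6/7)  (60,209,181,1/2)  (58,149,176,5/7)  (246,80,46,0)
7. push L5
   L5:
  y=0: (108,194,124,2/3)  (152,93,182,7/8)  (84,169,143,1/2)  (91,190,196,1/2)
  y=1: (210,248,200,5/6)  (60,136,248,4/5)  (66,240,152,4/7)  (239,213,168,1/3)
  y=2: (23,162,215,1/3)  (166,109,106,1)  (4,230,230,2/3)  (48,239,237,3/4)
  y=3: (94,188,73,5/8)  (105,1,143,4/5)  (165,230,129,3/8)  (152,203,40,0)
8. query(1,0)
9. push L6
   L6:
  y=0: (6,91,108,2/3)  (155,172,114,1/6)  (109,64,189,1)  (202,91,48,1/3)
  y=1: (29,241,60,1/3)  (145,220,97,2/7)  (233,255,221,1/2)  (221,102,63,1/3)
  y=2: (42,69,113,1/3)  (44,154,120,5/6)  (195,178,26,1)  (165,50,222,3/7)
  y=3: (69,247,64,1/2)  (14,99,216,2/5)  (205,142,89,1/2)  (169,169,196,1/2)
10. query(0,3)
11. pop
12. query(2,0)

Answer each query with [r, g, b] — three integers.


at x=1,y=0 over L1,L2:
L1 α=1/4: [127/4, 207/4, 81/2]
L2 α=1/2: [1111/8, 911/8, 105/4]
rounded: [139, 114, 26]

at x=3,y=0 over L1,L2,L3:
after L1 α=1/2: [47, 121/2, 72]
after L2 α=6/7: [947/7, 457/14, 1494/7]
after L3 α=6/7: [1619/49, 9361/98, 4434/49]
→ [33, 96, 90]

at x=1,y=0 over L1,L2,L3,L4,L5:
L1 α=1/4: [127/4, 207/4, 81/2]
L2 α=1/2: [1111/8, 911/8, 105/4]
L3 α=1/2: [2943/16, 1975/16, 905/8]
L4 α=0: [2943/16, 1975/16, 905/8]
L5 α=7/8: [19967/128, 12391/128, 11097/64]
→ [156, 97, 173]

query (0,3) [L1,L2,L3,L4,L5,L6] — begin 0,0,0
L1 α=1/2: [241/2, 121/2, 199/2]
L2 α=0: [241/2, 121/2, 199/2]
L3 α=5/6: [517/4, 2071/12, 2719/12]
L4 α=6/7: [4717/28, 2503/84, 18775/84]
L5 α=5/8: [27311/224, 28823/224, 28995/224]
L6 α=1/2: [42767/448, 84151/448, 43331/448]
→ [95, 188, 97]

at x=2,y=0 over L1,L2,L3,L4,L5:
+L1 (α=1/2) → [37/2, 89/2, 181/2]
+L2 (α=1/3) → [142/3, 190/3, 365/3]
+L3 (α=6/7) → [934/21, 4618/21, 2525/21]
+L4 (α=5/8) → [2369/56, 5319/28, 11275/56]
+L5 (α=1/2) → [7073/112, 10051/56, 19283/112]
rounded: [63, 179, 172]


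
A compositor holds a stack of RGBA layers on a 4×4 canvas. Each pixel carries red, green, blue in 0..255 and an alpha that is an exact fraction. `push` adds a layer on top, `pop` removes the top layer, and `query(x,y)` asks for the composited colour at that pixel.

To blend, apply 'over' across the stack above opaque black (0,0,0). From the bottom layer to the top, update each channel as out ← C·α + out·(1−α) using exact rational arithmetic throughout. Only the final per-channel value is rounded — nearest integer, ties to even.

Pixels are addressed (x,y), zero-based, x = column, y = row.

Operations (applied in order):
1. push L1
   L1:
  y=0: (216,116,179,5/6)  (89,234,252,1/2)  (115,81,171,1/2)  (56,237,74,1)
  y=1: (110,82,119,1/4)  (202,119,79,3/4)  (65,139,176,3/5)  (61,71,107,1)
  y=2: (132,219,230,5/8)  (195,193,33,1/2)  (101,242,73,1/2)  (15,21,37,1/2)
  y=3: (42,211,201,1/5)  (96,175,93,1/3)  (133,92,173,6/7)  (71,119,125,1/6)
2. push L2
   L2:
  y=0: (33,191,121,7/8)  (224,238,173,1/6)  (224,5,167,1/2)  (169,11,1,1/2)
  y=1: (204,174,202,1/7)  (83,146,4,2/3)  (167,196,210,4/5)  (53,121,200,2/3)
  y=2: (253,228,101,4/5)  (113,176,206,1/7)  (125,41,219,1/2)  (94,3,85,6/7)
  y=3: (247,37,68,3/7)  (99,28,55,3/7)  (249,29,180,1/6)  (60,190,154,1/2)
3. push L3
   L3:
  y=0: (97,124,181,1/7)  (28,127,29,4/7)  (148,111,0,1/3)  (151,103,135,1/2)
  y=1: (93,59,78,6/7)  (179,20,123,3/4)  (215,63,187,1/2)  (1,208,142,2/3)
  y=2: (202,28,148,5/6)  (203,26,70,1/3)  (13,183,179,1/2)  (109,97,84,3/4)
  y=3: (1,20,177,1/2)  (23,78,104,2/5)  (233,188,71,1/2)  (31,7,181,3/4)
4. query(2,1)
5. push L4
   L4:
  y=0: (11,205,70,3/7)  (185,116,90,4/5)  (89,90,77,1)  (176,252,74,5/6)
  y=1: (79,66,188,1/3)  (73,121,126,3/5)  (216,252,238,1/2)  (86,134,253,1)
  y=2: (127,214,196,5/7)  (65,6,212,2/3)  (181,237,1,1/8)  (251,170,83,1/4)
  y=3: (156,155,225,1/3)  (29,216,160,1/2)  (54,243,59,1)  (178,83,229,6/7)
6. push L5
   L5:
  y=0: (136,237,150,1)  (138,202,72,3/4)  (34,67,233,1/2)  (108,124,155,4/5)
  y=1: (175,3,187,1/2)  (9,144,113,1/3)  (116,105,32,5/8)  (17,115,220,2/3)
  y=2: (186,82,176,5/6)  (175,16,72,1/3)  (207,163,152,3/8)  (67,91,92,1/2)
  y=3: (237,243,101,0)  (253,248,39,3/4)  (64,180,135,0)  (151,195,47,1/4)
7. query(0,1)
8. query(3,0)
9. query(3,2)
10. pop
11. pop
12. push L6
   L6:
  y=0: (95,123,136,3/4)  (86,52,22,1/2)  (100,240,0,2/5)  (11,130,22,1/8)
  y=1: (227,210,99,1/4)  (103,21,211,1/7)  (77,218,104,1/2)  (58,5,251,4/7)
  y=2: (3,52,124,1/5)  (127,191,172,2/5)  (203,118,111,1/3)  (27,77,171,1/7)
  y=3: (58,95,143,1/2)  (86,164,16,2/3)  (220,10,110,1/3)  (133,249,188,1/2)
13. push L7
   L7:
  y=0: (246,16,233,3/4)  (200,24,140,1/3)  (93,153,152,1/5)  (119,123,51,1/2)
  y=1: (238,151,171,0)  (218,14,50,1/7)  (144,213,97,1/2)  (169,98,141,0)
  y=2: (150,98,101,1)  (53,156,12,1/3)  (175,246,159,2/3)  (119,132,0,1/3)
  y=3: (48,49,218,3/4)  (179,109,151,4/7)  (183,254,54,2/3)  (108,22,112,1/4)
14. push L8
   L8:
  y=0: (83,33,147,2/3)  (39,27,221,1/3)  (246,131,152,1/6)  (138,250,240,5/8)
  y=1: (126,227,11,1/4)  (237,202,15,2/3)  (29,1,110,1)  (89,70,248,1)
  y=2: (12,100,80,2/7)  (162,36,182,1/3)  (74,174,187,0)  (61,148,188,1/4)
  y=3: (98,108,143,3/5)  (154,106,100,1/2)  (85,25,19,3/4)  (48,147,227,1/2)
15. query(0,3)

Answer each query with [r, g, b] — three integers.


query (2,1) [L1,L2,L3] — begin 0,0,0
L1 α=3/5: [39, 417/5, 528/5]
L2 α=4/5: [707/5, 4337/25, 4728/25]
L3 α=1/2: [891/5, 2956/25, 9403/50]
= [178, 118, 188]

query (0,1) [L1,L2,L3,L4,L5] — begin 0,0,0
+L1 (α=1/4) → [55/2, 41/2, 119/4]
+L2 (α=1/7) → [369/7, 297/7, 761/14]
+L3 (α=6/7) → [4275/49, 2775/49, 7313/98]
+L4 (α=1/3) → [12421/147, 2928/49, 16525/147]
+L5 (α=1/2) → [19073/147, 3075/98, 22007/147]
rounded: [130, 31, 150]

query (3,0) [L1,L2,L3,L4,L5] — begin 0,0,0
+L1 (α=1) → [56, 237, 74]
+L2 (α=1/2) → [225/2, 124, 75/2]
+L3 (α=1/2) → [527/4, 227/2, 345/4]
+L4 (α=5/6) → [1349/8, 2747/12, 1825/24]
+L5 (α=4/5) → [961/8, 8699/60, 3341/24]
= [120, 145, 139]

query (3,2) [L1,L2,L3,L4,L5] — begin 0,0,0
+L1 (α=1/2) → [15/2, 21/2, 37/2]
+L2 (α=6/7) → [1143/14, 57/14, 151/2]
+L3 (α=3/4) → [5721/56, 4131/56, 655/8]
+L4 (α=1/4) → [31219/224, 21913/224, 2629/32]
+L5 (α=1/2) → [46227/448, 42297/448, 5573/64]
rounded: [103, 94, 87]

at x=0,y=3 over L1,L2,L3,L6,L7,L8:
after L1 α=1/5: [42/5, 211/5, 201/5]
after L2 α=3/7: [3873/35, 1399/35, 1824/35]
after L3 α=1/2: [1954/35, 2099/70, 8019/70]
after L6 α=1/2: [1992/35, 8749/140, 18029/140]
after L7 α=3/4: [1758/35, 29329/560, 109589/560]
after L8 α=3/5: [13806/175, 120049/1400, 229709/1400]
→ [79, 86, 164]
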